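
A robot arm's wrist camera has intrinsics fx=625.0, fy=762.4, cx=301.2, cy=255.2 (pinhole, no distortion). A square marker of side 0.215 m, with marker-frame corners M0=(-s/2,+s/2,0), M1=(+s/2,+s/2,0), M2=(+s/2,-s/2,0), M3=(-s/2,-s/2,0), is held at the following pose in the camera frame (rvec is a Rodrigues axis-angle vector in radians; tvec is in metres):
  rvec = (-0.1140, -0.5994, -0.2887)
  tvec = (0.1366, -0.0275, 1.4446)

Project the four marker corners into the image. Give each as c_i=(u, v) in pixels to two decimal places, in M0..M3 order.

c0=(339.34, 310.53) c1=(406.56, 280.46) c2=(379.49, 176.75) c3=(310.10, 197.53)

Intrinsics K: fx=625.0, fy=762.4, cx=301.2, cy=255.2
Marker side s = 0.215 m; corners in marker frame (Z=0):
  M0 = (-0.1075, +0.1075, 0)
  M1 = (+0.1075, +0.1075, 0)
  M2 = (+0.1075, -0.1075, 0)
  M3 = (-0.1075, -0.1075, 0)
rvec = (-0.1140, -0.5994, -0.2887), |rvec| = θ = 0.67500 rad = 38.675°
Rodrigues: sinθ=0.62490, 1−cosθ=0.21929; R = I + sinθ·[k]× + (1−cosθ)·[k]×²:
    [+0.78696 +0.30016 -0.53907]
    [-0.23438 +0.95363 +0.18883]
    [+0.57075 -0.02225 +0.82082]
t = (0.1366, -0.0275, 1.4446) m
M0: Pc = R·M0+t = (+0.08427, +0.10021, +1.38085); u = 625.0·(+0.08427)/1.38085 + 301.2 = 339.3416, v = 762.4·(+0.10021)/1.38085 + 255.2 = 310.5290
M1: Pc = R·M1+t = (+0.25347, +0.04982, +1.50356); u = 625.0·(+0.25347)/1.50356 + 301.2 = 406.5603, v = 762.4·(+0.04982)/1.50356 + 255.2 = 280.4613
M2: Pc = R·M2+t = (+0.18893, -0.15521, +1.50835); u = 625.0·(+0.18893)/1.50835 + 301.2 = 379.4857, v = 762.4·(-0.15521)/1.50835 + 255.2 = 176.7478
M3: Pc = R·M3+t = (+0.01973, -0.10482, +1.38564); u = 625.0·(+0.01973)/1.38564 + 301.2 = 310.1013, v = 762.4·(-0.10482)/1.38564 + 255.2 = 197.5268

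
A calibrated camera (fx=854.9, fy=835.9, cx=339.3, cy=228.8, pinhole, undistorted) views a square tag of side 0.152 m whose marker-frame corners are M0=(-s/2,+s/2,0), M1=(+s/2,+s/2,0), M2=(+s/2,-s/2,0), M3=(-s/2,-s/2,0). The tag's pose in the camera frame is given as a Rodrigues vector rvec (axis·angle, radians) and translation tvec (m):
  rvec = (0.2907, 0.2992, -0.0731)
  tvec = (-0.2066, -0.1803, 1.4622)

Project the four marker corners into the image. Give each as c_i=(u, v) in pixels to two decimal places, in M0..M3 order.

Intrinsics K: fx=854.9, fy=835.9, cx=339.3, cy=228.8
Marker side s = 0.152 m; corners in marker frame (Z=0):
  M0 = (-0.0760, +0.0760, 0)
  M1 = (+0.0760, +0.0760, 0)
  M2 = (+0.0760, -0.0760, 0)
  M3 = (-0.0760, -0.0760, 0)
rvec = (0.2907, 0.2992, -0.0731), |rvec| = θ = 0.42352 rad = 24.266°
Rodrigues: sinθ=0.41097, 1−cosθ=0.08835; R = I + sinθ·[k]× + (1−cosθ)·[k]×²:
    [+0.95327 +0.11378 +0.27987]
    [-0.02809 +0.95574 -0.29286]
    [-0.30080 +0.27131 +0.91428]
t = (-0.2066, -0.1803, 1.4622) m
M0: Pc = R·M0+t = (-0.27040, -0.10553, +1.50568); u = 854.9·(-0.27040)/1.50568 + 339.3 = 185.7705, v = 835.9·(-0.10553)/1.50568 + 228.8 = 170.2143
M1: Pc = R·M1+t = (-0.12550, -0.10980, +1.45996); u = 854.9·(-0.12550)/1.45996 + 339.3 = 265.8092, v = 835.9·(-0.10980)/1.45996 + 228.8 = 165.9348
M2: Pc = R·M2+t = (-0.14280, -0.25507, +1.41872); u = 854.9·(-0.14280)/1.41872 + 339.3 = 253.2518, v = 835.9·(-0.25507)/1.41872 + 228.8 = 78.5136
M3: Pc = R·M3+t = (-0.28770, -0.25080, +1.46444); u = 854.9·(-0.28770)/1.46444 + 339.3 = 171.3512, v = 835.9·(-0.25080)/1.46444 + 228.8 = 85.6430

c0=(185.77, 170.21) c1=(265.81, 165.93) c2=(253.25, 78.51) c3=(171.35, 85.64)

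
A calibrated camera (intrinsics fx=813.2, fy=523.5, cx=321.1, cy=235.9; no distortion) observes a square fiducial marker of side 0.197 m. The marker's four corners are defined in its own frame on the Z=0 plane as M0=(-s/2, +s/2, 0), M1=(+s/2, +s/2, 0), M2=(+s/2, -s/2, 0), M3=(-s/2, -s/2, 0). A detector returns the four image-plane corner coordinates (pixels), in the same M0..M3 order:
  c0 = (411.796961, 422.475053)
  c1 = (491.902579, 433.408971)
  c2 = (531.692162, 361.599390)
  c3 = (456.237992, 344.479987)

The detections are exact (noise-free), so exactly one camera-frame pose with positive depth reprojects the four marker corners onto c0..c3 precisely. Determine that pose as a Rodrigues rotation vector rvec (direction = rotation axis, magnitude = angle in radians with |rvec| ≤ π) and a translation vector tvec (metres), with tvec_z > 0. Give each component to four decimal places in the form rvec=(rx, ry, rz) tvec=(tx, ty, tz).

rvec=(0.0254, -0.6178, 0.3885) tvec=(0.2487, 0.3889, 1.3166)

Intrinsics K: fx=813.2, fy=523.5, cx=321.1, cy=235.9
Marker side s = 0.197 m; corners in marker frame (Z=0):
  M0 = (-0.0985, +0.0985, 0)
  M1 = (+0.0985, +0.0985, 0)
  M2 = (+0.0985, -0.0985, 0)
  M3 = (-0.0985, -0.0985, 0)
Detected image corners:
  c0 = (411.796961, 422.475053) px
  c1 = (491.902579, 433.408971) px
  c2 = (531.692162, 361.599390) px
  c3 = (456.237992, 344.479987) px
Planar DLT: solve 8×8 A·h = b for H (H[2,2]=1):
  H  [+599.13781 -246.16546 +474.70732]
  H  [+240.08419 +352.39274 +390.53291]
  H  [+0.43221 -0.06954 +1.00000]
B = K⁻¹H; ‖b₁‖=0.759537, ‖b₂‖=0.759537; λ = 2/(‖b₁‖+‖b₂‖) = 1.316592, sign → tz>0 ⇒ λ=+1.316592
r₁ = λ·B[:,0] = (+0.74533,+0.34738,+0.56905); r₂ = λ·B[:,1] = (-0.36240,+0.92752,-0.09155)
r₃ = r₁×r₂ = (-0.55961,-0.13799,+0.81719); SVD([r₁ r₂ r₃]) → R = UVᵀ:
  R  [+0.74533 -0.36240 -0.55961]
  R  [+0.34738 +0.92752 -0.13799]
  R  [+0.56905 -0.09155 +0.81719]
t = (+0.24869, +0.38890, +1.31659) m
tr R = 2.490033; θ = arccos((tr R − 1)/2) = 0.730237 rad = 41.839°
axis k = ((R−Rᵀ)₃₂, (R−Rᵀ)₁₃, (R−Rᵀ)₂₁) / (2 sinθ) = (+0.034805, -0.846009, +0.532032)
rvec = θ·k = (+0.025416, -0.617787, +0.388509)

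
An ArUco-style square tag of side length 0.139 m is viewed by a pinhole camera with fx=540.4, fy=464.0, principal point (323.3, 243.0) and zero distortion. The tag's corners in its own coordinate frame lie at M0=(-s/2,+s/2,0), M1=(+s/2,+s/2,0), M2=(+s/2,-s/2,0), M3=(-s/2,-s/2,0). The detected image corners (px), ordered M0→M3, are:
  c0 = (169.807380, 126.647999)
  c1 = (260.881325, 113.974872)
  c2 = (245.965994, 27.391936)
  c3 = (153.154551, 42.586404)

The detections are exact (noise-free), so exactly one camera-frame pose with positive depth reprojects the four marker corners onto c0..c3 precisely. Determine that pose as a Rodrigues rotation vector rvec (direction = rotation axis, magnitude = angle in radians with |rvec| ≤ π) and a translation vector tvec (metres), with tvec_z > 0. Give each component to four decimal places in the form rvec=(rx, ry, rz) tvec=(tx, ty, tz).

rvec=(0.1404, 0.1364, -0.1272) tvec=(-0.1674, -0.2762, 0.7777)

Intrinsics K: fx=540.4, fy=464.0, cx=323.3, cy=243.0
Marker side s = 0.139 m; corners in marker frame (Z=0):
  M0 = (-0.0695, +0.0695, 0)
  M1 = (+0.0695, +0.0695, 0)
  M2 = (+0.0695, -0.0695, 0)
  M3 = (-0.0695, -0.0695, 0)
Detected image corners:
  c0 = (169.807380, 126.647999) px
  c1 = (260.881325, 113.974872) px
  c2 = (245.965994, 27.391936) px
  c3 = (153.154551, 42.586404) px
Planar DLT: solve 8×8 A·h = b for H (H[2,2]=1):
  H  [+622.96497 +148.43471 +206.95260]
  H  [-114.51833 +626.73820 +78.23734]
  H  [-0.18520 +0.16775 +1.00000]
B = K⁻¹H; ‖b₁‖=1.285841, ‖b₂‖=1.285841; λ = 2/(‖b₁‖+‖b₂‖) = 0.777701, sign → tz>0 ⇒ λ=+0.777701
r₁ = λ·B[:,0] = (+0.98269,-0.11651,-0.14403); r₂ = λ·B[:,1] = (+0.13557,+0.98214,+0.13046)
r₃ = r₁×r₂ = (+0.12626,-0.14773,+0.98094); SVD([r₁ r₂ r₃]) → R = UVᵀ:
  R  [+0.98269 +0.13557 +0.12626]
  R  [-0.11651 +0.98214 -0.14773]
  R  [-0.14403 +0.13046 +0.98094]
t = (-0.16744, -0.27616, +0.77770) m
tr R = 2.945768; θ = arccos((tr R − 1)/2) = 0.233407 rad = 13.373°
axis k = ((R−Rᵀ)₃₂, (R−Rᵀ)₁₃, (R−Rᵀ)₂₁) / (2 sinθ) = (+0.601365, +0.584301, -0.544934)
rvec = θ·k = (+0.140363, +0.136380, -0.127191)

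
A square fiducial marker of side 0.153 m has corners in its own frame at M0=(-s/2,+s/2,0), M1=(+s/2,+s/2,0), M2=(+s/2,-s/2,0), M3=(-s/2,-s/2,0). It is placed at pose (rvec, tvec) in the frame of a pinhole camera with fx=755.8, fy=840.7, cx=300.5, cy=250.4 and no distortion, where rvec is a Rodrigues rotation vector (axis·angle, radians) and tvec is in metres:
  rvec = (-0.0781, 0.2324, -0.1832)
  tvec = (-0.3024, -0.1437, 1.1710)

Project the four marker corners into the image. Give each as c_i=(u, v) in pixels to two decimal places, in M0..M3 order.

c0=(68.43, 211.79) c1=(158.04, 189.40) c2=(142.82, 81.63) c3=(54.76, 106.79)

Intrinsics K: fx=755.8, fy=840.7, cx=300.5, cy=250.4
Marker side s = 0.153 m; corners in marker frame (Z=0):
  M0 = (-0.0765, +0.0765, 0)
  M1 = (+0.0765, +0.0765, 0)
  M2 = (+0.0765, -0.0765, 0)
  M3 = (-0.0765, -0.0765, 0)
rvec = (-0.0781, 0.2324, -0.1832), |rvec| = θ = 0.30606 rad = 17.536°
Rodrigues: sinθ=0.30130, 1−cosθ=0.04647; R = I + sinθ·[k]× + (1−cosθ)·[k]×²:
    [+0.95655 +0.17135 +0.23589]
    [-0.18936 +0.98032 +0.05576]
    [-0.22169 -0.09801 +0.97018]
t = (-0.3024, -0.1437, 1.1710) m
M0: Pc = R·M0+t = (-0.36247, -0.05422, +1.18046); u = 755.8·(-0.36247)/1.18046 + 300.5 = 68.4268, v = 840.7·(-0.05422)/1.18046 + 250.4 = 211.7861
M1: Pc = R·M1+t = (-0.21612, -0.08319, +1.14654); u = 755.8·(-0.21612)/1.14654 + 300.5 = 158.0370, v = 840.7·(-0.08319)/1.14654 + 250.4 = 189.4003
M2: Pc = R·M2+t = (-0.24233, -0.23318, +1.16154); u = 755.8·(-0.24233)/1.16154 + 300.5 = 142.8175, v = 840.7·(-0.23318)/1.16154 + 250.4 = 81.6282
M3: Pc = R·M3+t = (-0.38868, -0.20421, +1.19546); u = 755.8·(-0.38868)/1.19546 + 300.5 = 54.7632, v = 840.7·(-0.20421)/1.19546 + 250.4 = 106.7910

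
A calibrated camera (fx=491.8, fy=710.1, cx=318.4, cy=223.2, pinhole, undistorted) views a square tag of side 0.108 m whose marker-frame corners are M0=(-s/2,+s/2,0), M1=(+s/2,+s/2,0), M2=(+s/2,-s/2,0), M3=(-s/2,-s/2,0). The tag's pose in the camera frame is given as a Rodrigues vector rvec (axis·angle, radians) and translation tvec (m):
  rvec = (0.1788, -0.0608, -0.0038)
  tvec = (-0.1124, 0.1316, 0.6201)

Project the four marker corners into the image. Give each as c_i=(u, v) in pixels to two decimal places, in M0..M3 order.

c0=(187.78, 433.17) c1=(272.88, 429.90) c2=(271.59, 313.40) c3=(183.79, 315.53)

Intrinsics K: fx=491.8, fy=710.1, cx=318.4, cy=223.2
Marker side s = 0.108 m; corners in marker frame (Z=0):
  M0 = (-0.0540, +0.0540, 0)
  M1 = (+0.0540, +0.0540, 0)
  M2 = (+0.0540, -0.0540, 0)
  M3 = (-0.0540, -0.0540, 0)
rvec = (0.1788, -0.0608, -0.0038), |rvec| = θ = 0.18889 rad = 10.823°
Rodrigues: sinθ=0.18777, 1−cosθ=0.01779; R = I + sinθ·[k]× + (1−cosθ)·[k]×²:
    [+0.99815 -0.00164 -0.06078]
    [-0.00920 +0.98406 -0.17762]
    [+0.06010 +0.17785 +0.98222]
t = (-0.1124, 0.1316, 0.6201) m
M0: Pc = R·M0+t = (-0.16639, +0.18524, +0.62646); u = 491.8·(-0.16639)/0.62646 + 318.4 = 187.7769, v = 710.1·(+0.18524)/0.62646 + 223.2 = 433.1673
M1: Pc = R·M1+t = (-0.05859, +0.18424, +0.63295); u = 491.8·(-0.05859)/0.63295 + 318.4 = 272.8768, v = 710.1·(+0.18424)/0.63295 + 223.2 = 429.8997
M2: Pc = R·M2+t = (-0.05841, +0.07796, +0.61374); u = 491.8·(-0.05841)/0.61374 + 318.4 = 271.5942, v = 710.1·(+0.07796)/0.61374 + 223.2 = 313.4049
M3: Pc = R·M3+t = (-0.16621, +0.07896, +0.60725); u = 491.8·(-0.16621)/0.60725 + 318.4 = 183.7887, v = 710.1·(+0.07896)/0.60725 + 223.2 = 315.5306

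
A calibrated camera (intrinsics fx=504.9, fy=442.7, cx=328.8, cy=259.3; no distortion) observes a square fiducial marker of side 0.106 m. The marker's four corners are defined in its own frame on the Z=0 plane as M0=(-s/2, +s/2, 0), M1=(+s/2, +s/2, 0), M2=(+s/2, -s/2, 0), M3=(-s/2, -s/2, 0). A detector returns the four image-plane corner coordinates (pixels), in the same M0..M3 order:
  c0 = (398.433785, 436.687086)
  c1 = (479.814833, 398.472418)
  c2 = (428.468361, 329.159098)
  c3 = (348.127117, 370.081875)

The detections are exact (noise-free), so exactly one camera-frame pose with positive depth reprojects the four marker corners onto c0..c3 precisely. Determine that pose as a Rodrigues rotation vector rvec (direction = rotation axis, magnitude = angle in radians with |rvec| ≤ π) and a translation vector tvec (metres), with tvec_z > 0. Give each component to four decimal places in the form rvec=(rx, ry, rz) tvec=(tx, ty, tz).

Intrinsics K: fx=504.9, fy=442.7, cx=328.8, cy=259.3
Marker side s = 0.106 m; corners in marker frame (Z=0):
  M0 = (-0.0530, +0.0530, 0)
  M1 = (+0.0530, +0.0530, 0)
  M2 = (+0.0530, -0.0530, 0)
  M3 = (-0.0530, -0.0530, 0)
Detected image corners:
  c0 = (398.433785, 436.687086) px
  c1 = (479.814833, 398.472418) px
  c2 = (428.468361, 329.159098) px
  c3 = (348.127117, 370.081875) px
Planar DLT: solve 8×8 A·h = b for H (H[2,2]=1):
  H  [+627.61190 +514.23679 +413.12387]
  H  [-498.63993 +673.19494 +384.09452]
  H  [-0.32692 +0.08418 +1.00000]
B = K⁻¹H; ‖b₁‖=1.760860, ‖b₂‖=1.760860; λ = 2/(‖b₁‖+‖b₂‖) = 0.567904, sign → tz>0 ⇒ λ=+0.567904
r₁ = λ·B[:,0] = (+0.82683,-0.53092,-0.18566); r₂ = λ·B[:,1] = (+0.54727,+0.83559,+0.04781)
r₃ = r₁×r₂ = (+0.12975,-0.14113,+0.98145); SVD([r₁ r₂ r₃]) → R = UVᵀ:
  R  [+0.82683 +0.54727 +0.12975]
  R  [-0.53092 +0.83559 -0.14113]
  R  [-0.18566 +0.04781 +0.98145]
t = (+0.09485, +0.16009, +0.56790) m
tr R = 2.643871; θ = arccos((tr R − 1)/2) = 0.605995 rad = 34.721°
axis k = ((R−Rᵀ)₃₂, (R−Rᵀ)₁₃, (R−Rᵀ)₂₁) / (2 sinθ) = (+0.165859, +0.276883, -0.946481)
rvec = θ·k = (+0.100510, +0.167790, -0.573563)

rvec=(0.1005, 0.1678, -0.5736) tvec=(0.0948, 0.1601, 0.5679)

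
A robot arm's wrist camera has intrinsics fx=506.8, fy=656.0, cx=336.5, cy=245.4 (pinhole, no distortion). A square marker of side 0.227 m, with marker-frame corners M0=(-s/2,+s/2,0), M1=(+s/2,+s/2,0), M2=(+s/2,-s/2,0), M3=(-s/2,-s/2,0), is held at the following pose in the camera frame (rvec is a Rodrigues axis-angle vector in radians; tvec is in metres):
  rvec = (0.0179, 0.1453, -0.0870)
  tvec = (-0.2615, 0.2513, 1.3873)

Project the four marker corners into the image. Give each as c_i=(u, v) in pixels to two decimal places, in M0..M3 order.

c0=(205.43, 420.02) c1=(284.92, 414.97) c2=(277.44, 306.98) c3=(197.97, 314.59)

Intrinsics K: fx=506.8, fy=656.0, cx=336.5, cy=245.4
Marker side s = 0.227 m; corners in marker frame (Z=0):
  M0 = (-0.1135, +0.1135, 0)
  M1 = (+0.1135, +0.1135, 0)
  M2 = (+0.1135, -0.1135, 0)
  M3 = (-0.1135, -0.1135, 0)
rvec = (0.0179, 0.1453, -0.0870), |rvec| = θ = 0.17030 rad = 9.757°
Rodrigues: sinθ=0.16948, 1−cosθ=0.01447; R = I + sinθ·[k]× + (1−cosθ)·[k]×²:
    [+0.98569 +0.08788 +0.14382]
    [-0.08528 +0.99606 -0.02412]
    [-0.14538 +0.01151 +0.98931]
t = (-0.2615, 0.2513, 1.3873) m
M0: Pc = R·M0+t = (-0.36340, +0.37403, +1.40511); u = 506.8·(-0.36340)/1.40511 + 336.5 = 205.4265, v = 656.0·(+0.37403)/1.40511 + 245.4 = 420.0242
M1: Pc = R·M1+t = (-0.13965, +0.35467, +1.37211); u = 506.8·(-0.13965)/1.37211 + 336.5 = 284.9191, v = 656.0·(+0.35467)/1.37211 + 245.4 = 414.9685
M2: Pc = R·M2+t = (-0.15960, +0.12857, +1.36949); u = 506.8·(-0.15960)/1.36949 + 336.5 = 277.4386, v = 656.0·(+0.12857)/1.36949 + 245.4 = 306.9848
M3: Pc = R·M3+t = (-0.38335, +0.14793, +1.40249); u = 506.8·(-0.38335)/1.40249 + 336.5 = 197.9739, v = 656.0·(+0.14793)/1.40249 + 245.4 = 314.5908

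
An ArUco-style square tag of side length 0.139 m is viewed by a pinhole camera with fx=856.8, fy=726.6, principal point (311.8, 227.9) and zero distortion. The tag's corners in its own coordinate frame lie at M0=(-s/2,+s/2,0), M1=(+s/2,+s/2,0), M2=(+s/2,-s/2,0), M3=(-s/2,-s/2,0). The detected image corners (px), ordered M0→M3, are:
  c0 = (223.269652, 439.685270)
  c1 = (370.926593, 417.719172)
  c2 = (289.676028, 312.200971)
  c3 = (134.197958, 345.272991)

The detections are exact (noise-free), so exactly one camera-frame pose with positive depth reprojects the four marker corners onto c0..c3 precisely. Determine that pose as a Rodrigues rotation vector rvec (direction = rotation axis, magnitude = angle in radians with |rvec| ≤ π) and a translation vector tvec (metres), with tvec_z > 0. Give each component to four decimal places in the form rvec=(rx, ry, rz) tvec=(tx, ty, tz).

rvec=(0.5944, 0.3241, -0.3946) tvec=(-0.0455, 0.1415, 0.6681)

Intrinsics K: fx=856.8, fy=726.6, cx=311.8, cy=227.9
Marker side s = 0.139 m; corners in marker frame (Z=0):
  M0 = (-0.0695, +0.0695, 0)
  M1 = (+0.0695, +0.0695, 0)
  M2 = (+0.0695, -0.0695, 0)
  M3 = (-0.0695, -0.0695, 0)
Detected image corners:
  c0 = (223.269652, 439.685270) px
  c1 = (370.926593, 417.719172) px
  c2 = (289.676028, 312.200971) px
  c3 = (134.197958, 345.272991) px
Planar DLT: solve 8×8 A·h = b for H (H[2,2]=1):
  H  [+935.37414 +794.66762 +253.44034]
  H  [-424.63673 +986.55250 +381.76480]
  H  [-0.60369 +0.71043 +1.00000]
B = K⁻¹H; ‖b₁‖=1.496759, ‖b₂‖=1.496759; λ = 2/(‖b₁‖+‖b₂‖) = 0.668110, sign → tz>0 ⇒ λ=+0.668110
r₁ = λ·B[:,0] = (+0.87616,-0.26395,-0.40333); r₂ = λ·B[:,1] = (+0.44693,+0.75826,+0.47465)
r₃ = r₁×r₂ = (+0.18055,-0.59613,+0.78233); SVD([r₁ r₂ r₃]) → R = UVᵀ:
  R  [+0.87616 +0.44693 +0.18055]
  R  [-0.26395 +0.75826 -0.59613]
  R  [-0.40333 +0.47465 +0.78233]
t = (-0.04551, +0.14148, +0.66811) m
tr R = 2.416747; θ = arccos((tr R − 1)/2) = 0.783605 rad = 44.897°
axis k = ((R−Rᵀ)₃₂, (R−Rᵀ)₁₃, (R−Rᵀ)₂₁) / (2 sinθ) = (+0.758513, +0.413611, -0.503571)
rvec = θ·k = (+0.594375, +0.324108, -0.394601)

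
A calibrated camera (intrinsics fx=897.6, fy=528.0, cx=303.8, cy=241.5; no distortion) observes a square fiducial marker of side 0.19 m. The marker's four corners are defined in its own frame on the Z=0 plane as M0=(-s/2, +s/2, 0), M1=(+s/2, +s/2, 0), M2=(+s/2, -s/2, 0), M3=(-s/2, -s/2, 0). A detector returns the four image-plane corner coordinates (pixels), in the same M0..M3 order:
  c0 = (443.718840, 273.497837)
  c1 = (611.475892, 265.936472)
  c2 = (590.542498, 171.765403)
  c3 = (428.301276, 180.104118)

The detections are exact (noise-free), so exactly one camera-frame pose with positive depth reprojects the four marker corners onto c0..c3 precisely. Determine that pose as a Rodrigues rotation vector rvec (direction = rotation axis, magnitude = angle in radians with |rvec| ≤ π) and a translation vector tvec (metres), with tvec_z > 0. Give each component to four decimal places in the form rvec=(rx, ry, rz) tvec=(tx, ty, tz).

Intrinsics K: fx=897.6, fy=528.0, cx=303.8, cy=241.5
Marker side s = 0.19 m; corners in marker frame (Z=0):
  M0 = (-0.0950, +0.0950, 0)
  M1 = (+0.0950, +0.0950, 0)
  M2 = (+0.0950, -0.0950, 0)
  M3 = (-0.0950, -0.0950, 0)
Detected image corners:
  c0 = (443.718840, 273.497837) px
  c1 = (611.475892, 265.936472) px
  c2 = (590.542498, 171.765403) px
  c3 = (428.301276, 180.104118) px
Planar DLT: solve 8×8 A·h = b for H (H[2,2]=1):
  H  [+838.10964 +7.66424 +517.90868]
  H  [-54.79896 +455.79889 +222.09255]
  H  [-0.05800 -0.16956 +1.00000]
B = K⁻¹H; ‖b₁‖=0.958235, ‖b₂‖=0.958235; λ = 2/(‖b₁‖+‖b₂‖) = 1.043585, sign → tz>0 ⇒ λ=+1.043585
r₁ = λ·B[:,0] = (+0.99491,-0.08063,-0.06053); r₂ = λ·B[:,1] = (+0.06880,+0.98181,-0.17695)
r₃ = r₁×r₂ = (+0.07369,+0.17188,+0.98236); SVD([r₁ r₂ r₃]) → R = UVᵀ:
  R  [+0.99491 +0.06880 +0.07369]
  R  [-0.08063 +0.98181 +0.17188]
  R  [-0.06053 -0.17695 +0.98236]
t = (+0.24893, -0.03836, +1.04359) m
tr R = 2.959076; θ = arccos((tr R − 1)/2) = 0.202644 rad = 11.611°
axis k = ((R−Rᵀ)₃₂, (R−Rᵀ)₁₃, (R−Rᵀ)₂₁) / (2 sinθ) = (-0.866606, +0.333448, -0.371224)
rvec = θ·k = (-0.175612, +0.067571, -0.075226)

rvec=(-0.1756, 0.0676, -0.0752) tvec=(0.2489, -0.0384, 1.0436)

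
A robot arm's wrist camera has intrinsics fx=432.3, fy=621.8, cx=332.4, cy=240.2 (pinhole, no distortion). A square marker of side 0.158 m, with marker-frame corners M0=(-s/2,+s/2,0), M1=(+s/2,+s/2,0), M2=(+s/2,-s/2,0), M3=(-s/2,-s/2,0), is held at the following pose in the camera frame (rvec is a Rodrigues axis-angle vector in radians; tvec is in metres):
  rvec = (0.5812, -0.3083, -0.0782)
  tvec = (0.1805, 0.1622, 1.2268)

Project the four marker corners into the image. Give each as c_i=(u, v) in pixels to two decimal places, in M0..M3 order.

Intrinsics K: fx=432.3, fy=621.8, cx=332.4, cy=240.2
Marker side s = 0.158 m; corners in marker frame (Z=0):
  M0 = (-0.0790, +0.0790, 0)
  M1 = (+0.0790, +0.0790, 0)
  M2 = (+0.0790, -0.0790, 0)
  M3 = (-0.0790, -0.0790, 0)
rvec = (0.5812, -0.3083, -0.0782), |rvec| = θ = 0.66254 rad = 37.961°
Rodrigues: sinθ=0.61512, 1−cosθ=0.21157; R = I + sinθ·[k]× + (1−cosθ)·[k]×²:
    [+0.95124 -0.01376 -0.30814]
    [-0.15897 +0.83424 -0.52798]
    [+0.26433 +0.55122 +0.79138]
t = (0.1805, 0.1622, 1.2268) m
M0: Pc = R·M0+t = (+0.10426, +0.24066, +1.24946); u = 432.3·(+0.10426)/1.24946 + 332.4 = 368.4744, v = 621.8·(+0.24066)/1.24946 + 240.2 = 359.9670
M1: Pc = R·M1+t = (+0.25456, +0.21555, +1.29123); u = 432.3·(+0.25456)/1.29123 + 332.4 = 417.6264, v = 621.8·(+0.21555)/1.29123 + 240.2 = 343.9982
M2: Pc = R·M2+t = (+0.25674, +0.08374, +1.20414); u = 432.3·(+0.25674)/1.20414 + 332.4 = 424.5712, v = 621.8·(+0.08374)/1.20414 + 240.2 = 283.4404
M3: Pc = R·M3+t = (+0.10644, +0.10885, +1.16237); u = 432.3·(+0.10644)/1.16237 + 332.4 = 371.9859, v = 621.8·(+0.10885)/1.16237 + 240.2 = 298.4299

c0=(368.47, 359.97) c1=(417.63, 344.00) c2=(424.57, 283.44) c3=(371.99, 298.43)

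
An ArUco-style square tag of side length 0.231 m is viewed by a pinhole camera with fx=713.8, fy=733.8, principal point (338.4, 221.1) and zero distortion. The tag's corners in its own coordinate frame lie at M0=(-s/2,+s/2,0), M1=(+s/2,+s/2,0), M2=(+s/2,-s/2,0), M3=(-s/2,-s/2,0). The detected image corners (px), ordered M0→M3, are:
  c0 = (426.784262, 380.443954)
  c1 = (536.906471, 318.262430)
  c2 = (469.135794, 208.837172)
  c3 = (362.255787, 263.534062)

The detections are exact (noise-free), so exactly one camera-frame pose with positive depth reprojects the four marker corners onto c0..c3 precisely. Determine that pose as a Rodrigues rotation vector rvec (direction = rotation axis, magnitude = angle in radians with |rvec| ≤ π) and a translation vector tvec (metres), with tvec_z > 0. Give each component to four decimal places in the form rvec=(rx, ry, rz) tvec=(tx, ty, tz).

rvec=(-0.3519, -0.1426, -0.4755) tvec=(0.1995, 0.1222, 1.2882)

Intrinsics K: fx=713.8, fy=733.8, cx=338.4, cy=221.1
Marker side s = 0.231 m; corners in marker frame (Z=0):
  M0 = (-0.1155, +0.1155, 0)
  M1 = (+0.1155, +0.1155, 0)
  M2 = (+0.1155, -0.1155, 0)
  M3 = (-0.1155, -0.1155, 0)
Detected image corners:
  c0 = (426.784262, 380.443954) px
  c1 = (536.906471, 318.262430) px
  c2 = (469.135794, 208.837172) px
  c3 = (362.255787, 263.534062) px
Planar DLT: solve 8×8 A·h = b for H (H[2,2]=1):
  H  [+544.43643 +182.76747 +448.93368]
  H  [-203.67338 +421.91928 +290.69536]
  H  [+0.16695 -0.23114 +1.00000]
B = K⁻¹H; ‖b₁‖=0.776306, ‖b₂‖=0.776306; λ = 2/(‖b₁‖+‖b₂‖) = 1.288152, sign → tz>0 ⇒ λ=+1.288152
r₁ = λ·B[:,0] = (+0.88056,-0.42234,+0.21506); r₂ = λ·B[:,1] = (+0.47099,+0.83037,-0.29775)
r₃ = r₁×r₂ = (-0.05283,+0.36347,+0.93011); SVD([r₁ r₂ r₃]) → R = UVᵀ:
  R  [+0.88056 +0.47099 -0.05283]
  R  [-0.42234 +0.83037 +0.36347]
  R  [+0.21506 -0.29775 +0.93011]
t = (+0.19947, +0.12217, +1.28815) m
tr R = 2.641037; θ = arccos((tr R − 1)/2) = 0.608478 rad = 34.863°
axis k = ((R−Rᵀ)₃₂, (R−Rᵀ)₁₃, (R−Rᵀ)₂₁) / (2 sinθ) = (-0.578371, -0.234320, -0.781397)
rvec = θ·k = (-0.351926, -0.142579, -0.475463)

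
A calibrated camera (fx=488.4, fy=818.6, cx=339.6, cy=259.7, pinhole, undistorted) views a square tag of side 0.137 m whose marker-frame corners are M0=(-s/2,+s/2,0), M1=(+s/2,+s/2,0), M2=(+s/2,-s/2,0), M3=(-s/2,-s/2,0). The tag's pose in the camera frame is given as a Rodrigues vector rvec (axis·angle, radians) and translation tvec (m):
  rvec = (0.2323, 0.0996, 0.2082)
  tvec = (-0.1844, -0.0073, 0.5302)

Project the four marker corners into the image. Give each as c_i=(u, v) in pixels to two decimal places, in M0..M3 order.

c0=(105.57, 323.67) c1=(221.50, 369.59) c2=(239.31, 166.86) c3=(115.72, 122.00)

Intrinsics K: fx=488.4, fy=818.6, cx=339.6, cy=259.7
Marker side s = 0.137 m; corners in marker frame (Z=0):
  M0 = (-0.0685, +0.0685, 0)
  M1 = (+0.0685, +0.0685, 0)
  M2 = (+0.0685, -0.0685, 0)
  M3 = (-0.0685, -0.0685, 0)
rvec = (0.2323, 0.0996, 0.2082), |rvec| = θ = 0.32746 rad = 18.762°
Rodrigues: sinθ=0.32164, 1−cosθ=0.05314; R = I + sinθ·[k]× + (1−cosθ)·[k]×²:
    [+0.97360 -0.19303 +0.12180]
    [+0.21596 +0.95178 -0.21789]
    [-0.07386 +0.23845 +0.96834]
t = (-0.1844, -0.0073, 0.5302) m
M0: Pc = R·M0+t = (-0.26431, +0.04310, +0.55159); u = 488.4·(-0.26431)/0.55159 + 339.6 = 105.5665, v = 818.6·(+0.04310)/0.55159 + 259.7 = 323.6680
M1: Pc = R·M1+t = (-0.13093, +0.07269, +0.54147); u = 488.4·(-0.13093)/0.54147 + 339.6 = 221.5026, v = 818.6·(+0.07269)/0.54147 + 259.7 = 369.5932
M2: Pc = R·M2+t = (-0.10449, -0.05770, +0.50881); u = 488.4·(-0.10449)/0.50881 + 339.6 = 239.3052, v = 818.6·(-0.05770)/0.50881 + 259.7 = 166.8635
M3: Pc = R·M3+t = (-0.23787, -0.08729, +0.51893); u = 488.4·(-0.23787)/0.51893 + 339.6 = 115.7237, v = 818.6·(-0.08729)/0.51893 + 259.7 = 122.0004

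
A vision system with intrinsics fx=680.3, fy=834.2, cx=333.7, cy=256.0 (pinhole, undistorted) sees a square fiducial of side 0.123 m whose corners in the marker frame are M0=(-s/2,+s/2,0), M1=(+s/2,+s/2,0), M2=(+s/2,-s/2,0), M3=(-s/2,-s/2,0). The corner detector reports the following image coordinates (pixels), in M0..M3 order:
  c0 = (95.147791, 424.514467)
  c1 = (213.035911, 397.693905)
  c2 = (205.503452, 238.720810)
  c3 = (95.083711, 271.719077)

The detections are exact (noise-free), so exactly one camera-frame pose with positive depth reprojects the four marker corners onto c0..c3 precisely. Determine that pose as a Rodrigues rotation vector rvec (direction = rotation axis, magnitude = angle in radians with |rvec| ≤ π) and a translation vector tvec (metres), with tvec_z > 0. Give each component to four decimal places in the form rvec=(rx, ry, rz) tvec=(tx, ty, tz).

Intrinsics K: fx=680.3, fy=834.2, cx=333.7, cy=256.0
Marker side s = 0.123 m; corners in marker frame (Z=0):
  M0 = (-0.0615, +0.0615, 0)
  M1 = (+0.0615, +0.0615, 0)
  M2 = (+0.0615, -0.0615, 0)
  M3 = (-0.0615, -0.0615, 0)
Detected image corners:
  c0 = (95.147791, 424.514467) px
  c1 = (213.035911, 397.693905) px
  c2 = (205.503452, 238.720810) px
  c3 = (95.083711, 271.719077) px
Planar DLT: solve 8×8 A·h = b for H (H[2,2]=1):
  H  [+862.95547 -48.72347 +150.65246]
  H  [-384.41356 +1094.16459 +331.06738]
  H  [-0.42156 -0.51787 +1.00000]
B = K⁻¹H; ‖b₁‖=1.569716, ‖b₂‖=1.569716; λ = 2/(‖b₁‖+‖b₂‖) = 0.637058, sign → tz>0 ⇒ λ=+0.637058
r₁ = λ·B[:,0] = (+0.93984,-0.21115,-0.26856); r₂ = λ·B[:,1] = (+0.11620,+0.93683,-0.32992)
r₃ = r₁×r₂ = (+0.32126,+0.27886,+0.90500); SVD([r₁ r₂ r₃]) → R = UVᵀ:
  R  [+0.93984 +0.11620 +0.32126]
  R  [-0.21115 +0.93683 +0.27886]
  R  [-0.26856 -0.32992 +0.90500]
t = (-0.17141, +0.05733, +0.63706) m
tr R = 2.781671; θ = arccos((tr R − 1)/2) = 0.471615 rad = 27.022°
axis k = ((R−Rᵀ)₃₂, (R−Rᵀ)₁₃, (R−Rᵀ)₂₁) / (2 sinθ) = (-0.669976, +0.649109, -0.360265)
rvec = θ·k = (-0.315971, +0.306130, -0.169906)

rvec=(-0.3160, 0.3061, -0.1699) tvec=(-0.1714, 0.0573, 0.6371)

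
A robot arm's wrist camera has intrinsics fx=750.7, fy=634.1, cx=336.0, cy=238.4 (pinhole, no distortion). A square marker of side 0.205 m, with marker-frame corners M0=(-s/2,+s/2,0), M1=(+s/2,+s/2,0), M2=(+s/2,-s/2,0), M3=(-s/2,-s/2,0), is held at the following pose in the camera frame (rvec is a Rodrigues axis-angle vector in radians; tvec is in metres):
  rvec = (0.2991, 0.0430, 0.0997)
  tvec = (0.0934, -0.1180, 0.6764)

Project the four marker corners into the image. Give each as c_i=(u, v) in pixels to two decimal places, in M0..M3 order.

c0=(317.07, 210.47) c1=(534.26, 229.53) c2=(574.90, 36.56) c3=(337.03, 17.39)

Intrinsics K: fx=750.7, fy=634.1, cx=336.0, cy=238.4
Marker side s = 0.205 m; corners in marker frame (Z=0):
  M0 = (-0.1025, +0.1025, 0)
  M1 = (+0.1025, +0.1025, 0)
  M2 = (+0.1025, -0.1025, 0)
  M3 = (-0.1025, -0.1025, 0)
rvec = (0.2991, 0.0430, 0.0997), |rvec| = θ = 0.31820 rad = 18.231°
Rodrigues: sinθ=0.31286, 1−cosθ=0.05020; R = I + sinθ·[k]× + (1−cosθ)·[k]×²:
    [+0.99416 -0.09165 +0.05706]
    [+0.10440 +0.95072 -0.29195]
    [-0.02749 +0.29620 +0.95473]
t = (0.0934, -0.1180, 0.6764) m
M0: Pc = R·M0+t = (-0.01789, -0.03125, +0.70958); u = 750.7·(-0.01789)/0.70958 + 336.0 = 317.0680, v = 634.1·(-0.03125)/0.70958 + 238.4 = 210.4717
M1: Pc = R·M1+t = (+0.18591, -0.00985, +0.70394); u = 750.7·(+0.18591)/0.70394 + 336.0 = 534.2551, v = 634.1·(-0.00985)/0.70394 + 238.4 = 229.5271
M2: Pc = R·M2+t = (+0.20469, -0.20475, +0.64322); u = 750.7·(+0.20469)/0.64322 + 336.0 = 574.8984, v = 634.1·(-0.20475)/0.64322 + 238.4 = 36.5561
M3: Pc = R·M3+t = (+0.00089, -0.22615, +0.64886); u = 750.7·(+0.00089)/0.64886 + 336.0 = 337.0334, v = 634.1·(-0.22615)/0.64886 + 238.4 = 17.3936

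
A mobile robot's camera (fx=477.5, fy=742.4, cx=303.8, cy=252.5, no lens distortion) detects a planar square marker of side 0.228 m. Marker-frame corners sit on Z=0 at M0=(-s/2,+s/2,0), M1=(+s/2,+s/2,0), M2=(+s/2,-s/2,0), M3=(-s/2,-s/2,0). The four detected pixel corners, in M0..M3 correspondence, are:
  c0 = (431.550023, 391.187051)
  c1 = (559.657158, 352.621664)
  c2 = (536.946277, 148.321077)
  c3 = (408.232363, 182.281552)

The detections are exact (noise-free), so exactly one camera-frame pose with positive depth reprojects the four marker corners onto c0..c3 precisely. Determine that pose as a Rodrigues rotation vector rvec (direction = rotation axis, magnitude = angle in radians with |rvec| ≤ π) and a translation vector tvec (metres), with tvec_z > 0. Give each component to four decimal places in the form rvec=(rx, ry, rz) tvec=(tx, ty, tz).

Intrinsics K: fx=477.5, fy=742.4, cx=303.8, cy=252.5
Marker side s = 0.228 m; corners in marker frame (Z=0):
  M0 = (-0.1140, +0.1140, 0)
  M1 = (+0.1140, +0.1140, 0)
  M2 = (+0.1140, -0.1140, 0)
  M3 = (-0.1140, -0.1140, 0)
Detected image corners:
  c0 = (431.550023, 391.187051) px
  c1 = (559.657158, 352.621664) px
  c2 = (536.946277, 148.321077) px
  c3 = (408.232363, 182.281552) px
Planar DLT: solve 8×8 A·h = b for H (H[2,2]=1):
  H  [+610.79159 +102.42886 +484.82005]
  H  [-132.64713 +906.87502 +268.43623]
  H  [+0.09830 +0.00311 +1.00000]
B = K⁻¹H; ‖b₁‖=1.238859, ‖b₂‖=1.238859; λ = 2/(‖b₁‖+‖b₂‖) = 0.807194, sign → tz>0 ⇒ λ=+0.807194
r₁ = λ·B[:,0] = (+0.98203,-0.17121,+0.07935); r₂ = λ·B[:,1] = (+0.17156,+0.98517,+0.00251)
r₃ = r₁×r₂ = (-0.07860,+0.01115,+0.99684); SVD([r₁ r₂ r₃]) → R = UVᵀ:
  R  [+0.98203 +0.17156 -0.07860]
  R  [-0.17121 +0.98517 +0.01115]
  R  [+0.07935 +0.00251 +0.99684]
t = (+0.30601, +0.01733, +0.80719) m
tr R = 2.964049; θ = arccos((tr R − 1)/2) = 0.189894 rad = 10.880°
axis k = ((R−Rᵀ)₃₂, (R−Rᵀ)₁₃, (R−Rᵀ)₂₁) / (2 sinθ) = (-0.022893, -0.418404, -0.907972)
rvec = θ·k = (-0.004347, -0.079452, -0.172418)

rvec=(-0.0043, -0.0795, -0.1724) tvec=(0.3060, 0.0173, 0.8072)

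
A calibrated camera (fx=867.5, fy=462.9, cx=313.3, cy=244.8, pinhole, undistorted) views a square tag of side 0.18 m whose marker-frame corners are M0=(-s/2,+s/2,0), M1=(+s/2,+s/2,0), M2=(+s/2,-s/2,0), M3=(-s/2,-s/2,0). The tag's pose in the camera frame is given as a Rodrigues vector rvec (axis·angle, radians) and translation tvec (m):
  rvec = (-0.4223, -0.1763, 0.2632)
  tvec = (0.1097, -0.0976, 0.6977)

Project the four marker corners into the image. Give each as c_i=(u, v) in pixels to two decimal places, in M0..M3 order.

Intrinsics K: fx=867.5, fy=462.9, cx=313.3, cy=244.8
Marker side s = 0.18 m; corners in marker frame (Z=0):
  M0 = (-0.0900, +0.0900, 0)
  M1 = (+0.0900, +0.0900, 0)
  M2 = (+0.0900, -0.0900, 0)
  M3 = (-0.0900, -0.0900, 0)
rvec = (-0.4223, -0.1763, 0.2632), |rvec| = θ = 0.52791 rad = 30.247°
Rodrigues: sinθ=0.50373, 1−cosθ=0.13614; R = I + sinθ·[k]× + (1−cosθ)·[k]×²:
    [+0.95098 -0.21477 -0.22252]
    [+0.28751 +0.87904 +0.38029]
    [+0.11393 -0.42562 +0.89770]
t = (0.1097, -0.0976, 0.6977) m
M0: Pc = R·M0+t = (+0.00478, -0.04436, +0.64914); u = 867.5·(+0.00478)/0.64914 + 313.3 = 319.6911, v = 462.9·(-0.04436)/0.64914 + 244.8 = 213.1654
M1: Pc = R·M1+t = (+0.17596, +0.00739, +0.66965); u = 867.5·(+0.17596)/0.66965 + 313.3 = 541.2464, v = 462.9·(+0.00739)/0.66965 + 244.8 = 249.9084
M2: Pc = R·M2+t = (+0.21462, -0.15084, +0.74626); u = 867.5·(+0.21462)/0.74626 + 313.3 = 562.7853, v = 462.9·(-0.15084)/0.74626 + 244.8 = 151.2364
M3: Pc = R·M3+t = (+0.04344, -0.20259, +0.72575); u = 867.5·(+0.04344)/0.72575 + 313.3 = 365.2265, v = 462.9·(-0.20259)/0.72575 + 244.8 = 115.5839

c0=(319.69, 213.17) c1=(541.25, 249.91) c2=(562.79, 151.24) c3=(365.23, 115.58)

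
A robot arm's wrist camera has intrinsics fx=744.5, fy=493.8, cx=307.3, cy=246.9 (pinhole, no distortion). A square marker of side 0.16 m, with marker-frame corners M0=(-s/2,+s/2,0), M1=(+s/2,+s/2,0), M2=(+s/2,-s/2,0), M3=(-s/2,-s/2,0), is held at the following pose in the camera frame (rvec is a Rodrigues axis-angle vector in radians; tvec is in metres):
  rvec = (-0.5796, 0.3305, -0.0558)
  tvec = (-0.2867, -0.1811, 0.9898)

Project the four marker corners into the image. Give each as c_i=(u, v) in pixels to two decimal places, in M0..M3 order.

Intrinsics K: fx=744.5, fy=493.8, cx=307.3, cy=246.9
Marker side s = 0.16 m; corners in marker frame (Z=0):
  M0 = (-0.0800, +0.0800, 0)
  M1 = (+0.0800, +0.0800, 0)
  M2 = (+0.0800, -0.0800, 0)
  M3 = (-0.0800, -0.0800, 0)
rvec = (-0.5796, 0.3305, -0.0558), |rvec| = θ = 0.66954 rad = 38.362°
Rodrigues: sinθ=0.62062, 1−cosθ=0.21589; R = I + sinθ·[k]× + (1−cosθ)·[k]×²:
    [+0.94590 -0.04053 +0.32193]
    [-0.14398 +0.83671 +0.52837]
    [-0.29078 -0.54614 +0.78561]
t = (-0.2867, -0.1811, 0.9898) m
M0: Pc = R·M0+t = (-0.36561, -0.10264, +0.96937); u = 744.5·(-0.36561)/0.96937 + 307.3 = 26.4998, v = 493.8·(-0.10264)/0.96937 + 246.9 = 194.6126
M1: Pc = R·M1+t = (-0.21427, -0.12568, +0.92285); u = 744.5·(-0.21427)/0.92285 + 307.3 = 134.4385, v = 493.8·(-0.12568)/0.92285 + 246.9 = 179.6501
M2: Pc = R·M2+t = (-0.20779, -0.25956, +1.01023); u = 744.5·(-0.20779)/1.01023 + 307.3 = 154.1697, v = 493.8·(-0.25956)/1.01023 + 246.9 = 120.0293
M3: Pc = R·M3+t = (-0.35913, -0.23652, +1.05675); u = 744.5·(-0.35913)/1.05675 + 307.3 = 54.2876, v = 493.8·(-0.23652)/1.05675 + 246.9 = 136.3794

c0=(26.50, 194.61) c1=(134.44, 179.65) c2=(154.17, 120.03) c3=(54.29, 136.38)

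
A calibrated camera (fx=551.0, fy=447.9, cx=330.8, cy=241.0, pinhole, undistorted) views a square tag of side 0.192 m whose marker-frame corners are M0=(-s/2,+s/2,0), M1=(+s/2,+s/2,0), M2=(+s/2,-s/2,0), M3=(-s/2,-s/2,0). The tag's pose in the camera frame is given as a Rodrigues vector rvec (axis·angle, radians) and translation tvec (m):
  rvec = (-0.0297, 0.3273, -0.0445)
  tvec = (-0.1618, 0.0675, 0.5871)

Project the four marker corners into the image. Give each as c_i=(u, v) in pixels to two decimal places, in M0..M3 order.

Intrinsics K: fx=551.0, fy=447.9, cx=330.8, cy=241.0
Marker side s = 0.192 m; corners in marker frame (Z=0):
  M0 = (-0.0960, +0.0960, 0)
  M1 = (+0.0960, +0.0960, 0)
  M2 = (+0.0960, -0.0960, 0)
  M3 = (-0.0960, -0.0960, 0)
rvec = (-0.0297, 0.3273, -0.0445), |rvec| = θ = 0.33164 rad = 19.002°
Rodrigues: sinθ=0.32560, 1−cosθ=0.05449; R = I + sinθ·[k]× + (1−cosθ)·[k]×²:
    [+0.94595 +0.03887 +0.32199]
    [-0.04850 +0.99858 +0.02194]
    [-0.32068 -0.03637 +0.94649]
t = (-0.1618, 0.0675, 0.5871) m
M0: Pc = R·M0+t = (-0.24888, +0.16802, +0.61439); u = 551.0·(-0.24888)/0.61439 + 330.8 = 107.6004, v = 447.9·(+0.16802)/0.61439 + 241.0 = 363.4888
M1: Pc = R·M1+t = (-0.06726, +0.15871, +0.55282); u = 551.0·(-0.06726)/0.55282 + 330.8 = 263.7643, v = 447.9·(+0.15871)/0.55282 + 241.0 = 369.5856
M2: Pc = R·M2+t = (-0.07472, -0.03302, +0.55981); u = 551.0·(-0.07472)/0.55981 + 330.8 = 257.2545, v = 447.9·(-0.03302)/0.55981 + 241.0 = 214.5805
M3: Pc = R·M3+t = (-0.25634, -0.02371, +0.62138); u = 551.0·(-0.25634)/0.62138 + 330.8 = 103.4908, v = 447.9·(-0.02371)/0.62138 + 241.0 = 223.9113

c0=(107.60, 363.49) c1=(263.76, 369.59) c2=(257.25, 214.58) c3=(103.49, 223.91)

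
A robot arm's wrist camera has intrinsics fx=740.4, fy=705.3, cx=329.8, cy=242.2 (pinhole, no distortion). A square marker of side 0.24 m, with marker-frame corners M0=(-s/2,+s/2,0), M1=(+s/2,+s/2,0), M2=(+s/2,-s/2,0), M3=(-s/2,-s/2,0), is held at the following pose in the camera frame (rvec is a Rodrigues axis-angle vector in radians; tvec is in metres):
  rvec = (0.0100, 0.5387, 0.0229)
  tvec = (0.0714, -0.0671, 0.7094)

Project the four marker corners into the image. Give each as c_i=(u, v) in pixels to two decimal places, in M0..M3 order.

c0=(297.34, 287.77) c1=(525.89, 302.77) c2=(532.30, 41.16) c3=(301.62, 67.96)

Intrinsics K: fx=740.4, fy=705.3, cx=329.8, cy=242.2
Marker side s = 0.24 m; corners in marker frame (Z=0):
  M0 = (-0.1200, +0.1200, 0)
  M1 = (+0.1200, +0.1200, 0)
  M2 = (+0.1200, -0.1200, 0)
  M3 = (-0.1200, -0.1200, 0)
rvec = (0.0100, 0.5387, 0.0229), |rvec| = θ = 0.53928 rad = 30.898°
Rodrigues: sinθ=0.51352, 1−cosθ=0.14192; R = I + sinθ·[k]× + (1−cosθ)·[k]×²:
    [+0.85813 -0.01918 +0.51308]
    [+0.02443 +0.99970 -0.00350]
    [-0.51285 +0.01554 +0.85833]
t = (0.0714, -0.0671, 0.7094) m
M0: Pc = R·M0+t = (-0.03388, +0.04993, +0.77281); u = 740.4·(-0.03388)/0.77281 + 329.8 = 297.3440, v = 705.3·(+0.04993)/0.77281 + 242.2 = 287.7696
M1: Pc = R·M1+t = (+0.17207, +0.05580, +0.64972); u = 740.4·(+0.17207)/0.64972 + 329.8 = 525.8893, v = 705.3·(+0.05580)/0.64972 + 242.2 = 302.7684
M2: Pc = R·M2+t = (+0.17668, -0.18413, +0.64599); u = 740.4·(+0.17668)/0.64599 + 329.8 = 532.2967, v = 705.3·(-0.18413)/0.64599 + 242.2 = 41.1639
M3: Pc = R·M3+t = (-0.02927, -0.19000, +0.76908); u = 740.4·(-0.02927)/0.76908 + 329.8 = 301.6175, v = 705.3·(-0.19000)/0.76908 + 242.2 = 67.9602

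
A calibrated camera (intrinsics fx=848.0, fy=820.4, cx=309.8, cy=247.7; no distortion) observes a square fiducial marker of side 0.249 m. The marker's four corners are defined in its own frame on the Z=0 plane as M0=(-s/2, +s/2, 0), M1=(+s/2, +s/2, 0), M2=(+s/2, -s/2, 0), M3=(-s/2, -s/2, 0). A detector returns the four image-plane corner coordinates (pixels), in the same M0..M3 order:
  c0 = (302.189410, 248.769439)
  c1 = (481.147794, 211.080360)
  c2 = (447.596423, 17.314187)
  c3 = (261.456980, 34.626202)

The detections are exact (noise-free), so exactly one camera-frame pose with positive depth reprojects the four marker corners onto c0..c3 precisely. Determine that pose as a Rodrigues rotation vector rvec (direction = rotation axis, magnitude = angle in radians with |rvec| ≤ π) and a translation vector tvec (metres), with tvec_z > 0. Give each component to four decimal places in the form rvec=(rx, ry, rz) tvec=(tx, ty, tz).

Intrinsics K: fx=848.0, fy=820.4, cx=309.8, cy=247.7
Marker side s = 0.249 m; corners in marker frame (Z=0):
  M0 = (-0.1245, +0.1245, 0)
  M1 = (+0.1245, +0.1245, 0)
  M2 = (+0.1245, -0.1245, 0)
  M3 = (-0.1245, -0.1245, 0)
Detected image corners:
  c0 = (302.189410, 248.769439) px
  c1 = (481.147794, 211.080360) px
  c2 = (447.596423, 17.314187) px
  c3 = (261.456980, 34.626202) px
Planar DLT: solve 8×8 A·h = b for H (H[2,2]=1):
  H  [+886.43609 +176.14937 +377.94291]
  H  [-58.20239 +826.50740 +128.18691]
  H  [+0.41126 +0.07431 +1.00000]
B = K⁻¹H; ‖b₁‖=1.004178, ‖b₂‖=1.004178; λ = 2/(‖b₁‖+‖b₂‖) = 0.995840, sign → tz>0 ⇒ λ=+0.995840
r₁ = λ·B[:,0] = (+0.89135,-0.19430,+0.40955); r₂ = λ·B[:,1] = (+0.17983,+0.98091,+0.07400)
r₃ = r₁×r₂ = (-0.41611,+0.00769,+0.90928); SVD([r₁ r₂ r₃]) → R = UVᵀ:
  R  [+0.89135 +0.17983 -0.41611]
  R  [-0.19430 +0.98091 +0.00769]
  R  [+0.40955 +0.07400 +0.90928]
t = (+0.08002, -0.14507, +0.99584) m
tr R = 2.781547; θ = arccos((tr R − 1)/2) = 0.471752 rad = 27.029°
axis k = ((R−Rᵀ)₃₂, (R−Rᵀ)₁₃, (R−Rᵀ)₂₁) / (2 sinθ) = (+0.072953, -0.908426, -0.411630)
rvec = θ·k = (+0.034416, -0.428552, -0.194187)

rvec=(0.0344, -0.4286, -0.1942) tvec=(0.0800, -0.1451, 0.9958)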